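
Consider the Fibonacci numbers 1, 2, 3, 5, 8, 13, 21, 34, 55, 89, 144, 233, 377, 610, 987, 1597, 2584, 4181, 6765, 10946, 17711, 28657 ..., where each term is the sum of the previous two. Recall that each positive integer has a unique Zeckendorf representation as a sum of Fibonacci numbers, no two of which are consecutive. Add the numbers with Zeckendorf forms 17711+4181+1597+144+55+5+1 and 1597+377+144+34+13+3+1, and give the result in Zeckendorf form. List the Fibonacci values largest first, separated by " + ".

The two numbers are 23694 and 2169, so their sum is 25863.
Repeatedly subtract the largest Fibonacci number that fits:
largest Fibonacci ≤ 25863 is 17711; 25863 − 17711 = 8152
largest Fibonacci ≤ 8152 is 6765; 8152 − 6765 = 1387
largest Fibonacci ≤ 1387 is 987; 1387 − 987 = 400
largest Fibonacci ≤ 400 is 377; 400 − 377 = 23
largest Fibonacci ≤ 23 is 21; 23 − 21 = 2
largest Fibonacci ≤ 2 is 2; 2 − 2 = 0

17711 + 6765 + 987 + 377 + 21 + 2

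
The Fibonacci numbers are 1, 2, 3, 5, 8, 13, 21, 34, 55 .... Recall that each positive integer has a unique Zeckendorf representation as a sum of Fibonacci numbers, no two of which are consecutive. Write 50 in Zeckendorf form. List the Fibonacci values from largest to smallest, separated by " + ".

34 + 13 + 3

Repeatedly subtract the largest Fibonacci number that fits:
take 34 (≤ 50); 50 − 34 = 16
take 13 (≤ 16); 16 − 13 = 3
take 3 (≤ 3); 3 − 3 = 0
So 50 = 34 + 13 + 3, with no two terms consecutive in the sequence.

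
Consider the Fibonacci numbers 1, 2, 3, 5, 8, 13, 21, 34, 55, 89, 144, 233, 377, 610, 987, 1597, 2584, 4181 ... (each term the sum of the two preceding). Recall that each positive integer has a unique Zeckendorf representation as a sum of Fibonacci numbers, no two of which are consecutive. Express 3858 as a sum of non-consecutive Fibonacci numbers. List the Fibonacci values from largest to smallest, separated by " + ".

2584 + 987 + 233 + 34 + 13 + 5 + 2

subtract 2584 from 3858: 1274 remains
subtract 987 from 1274: 287 remains
subtract 233 from 287: 54 remains
subtract 34 from 54: 20 remains
subtract 13 from 20: 7 remains
subtract 5 from 7: 2 remains
subtract 2 from 2: 0 remains
So 3858 = 2584 + 987 + 233 + 34 + 13 + 5 + 2, with no two terms consecutive in the sequence.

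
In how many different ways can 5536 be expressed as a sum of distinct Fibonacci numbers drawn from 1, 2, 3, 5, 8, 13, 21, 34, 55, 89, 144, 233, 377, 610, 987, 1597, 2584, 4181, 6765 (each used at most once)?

16

Starting from the Zeckendorf form and repeatedly splitting a term F_k into F_{k−1} + F_{k−2} (when neither is already used) reaches every representation.
5536 = 4181+987+233+89+34+8+3+1 = 4181+987+233+89+21+13+8+3+1 = 4181+610+377+233+89+34+8+3+1 = 2584+1597+987+233+89+34+8+3+1 = … (12 more), for 16 in all.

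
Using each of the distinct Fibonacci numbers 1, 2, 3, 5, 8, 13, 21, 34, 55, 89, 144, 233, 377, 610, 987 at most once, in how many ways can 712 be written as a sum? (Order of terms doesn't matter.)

21

Starting from the Zeckendorf form and repeatedly splitting a term F_k into F_{k−1} + F_{k−2} (when neither is already used) reaches every representation.
712 = 610+89+13 = 610+89+8+5 = 610+55+34+13 = 377+233+89+13 = 610+89+8+3+2 = … (16 more), for 21 in all.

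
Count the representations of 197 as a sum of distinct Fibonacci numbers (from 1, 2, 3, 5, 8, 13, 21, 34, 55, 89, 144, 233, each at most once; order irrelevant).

Starting from the Zeckendorf form and repeatedly splitting a term F_k into F_{k−1} + F_{k−2} (when neither is already used) reaches every representation.
197 = 144+34+13+5+1 = 144+34+13+3+2+1 = 89+55+34+13+5+1 = 144+34+8+5+3+2+1 = 89+55+34+13+3+2+1 = … (3 more), for 8 in all.

8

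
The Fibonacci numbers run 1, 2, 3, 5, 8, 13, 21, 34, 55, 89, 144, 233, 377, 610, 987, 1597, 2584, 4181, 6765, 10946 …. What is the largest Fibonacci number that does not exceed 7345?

6765

6765 ≤ 7345 < 10946, so the largest Fibonacci number not exceeding 7345 is 6765.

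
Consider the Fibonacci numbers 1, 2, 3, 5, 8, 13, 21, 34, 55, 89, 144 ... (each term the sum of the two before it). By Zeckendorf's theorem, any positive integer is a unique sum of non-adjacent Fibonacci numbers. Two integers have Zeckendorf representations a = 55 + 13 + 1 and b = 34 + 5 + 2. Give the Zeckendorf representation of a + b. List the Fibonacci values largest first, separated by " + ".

89 + 21

The two numbers are 69 and 41, so their sum is 110.
subtract 89 from 110: 21 remains
subtract 21 from 21: 0 remains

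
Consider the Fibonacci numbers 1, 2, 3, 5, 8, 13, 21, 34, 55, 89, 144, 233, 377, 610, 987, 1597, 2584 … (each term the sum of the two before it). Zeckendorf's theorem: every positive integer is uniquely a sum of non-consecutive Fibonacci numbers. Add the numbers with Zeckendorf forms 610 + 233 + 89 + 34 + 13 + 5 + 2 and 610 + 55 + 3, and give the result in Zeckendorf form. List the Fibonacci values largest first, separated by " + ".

The two numbers are 986 and 668, so their sum is 1654.
Greedily peel off the largest Fibonacci term at each step:
take 1597 (≤ 1654); 1654 − 1597 = 57
take 55 (≤ 57); 57 − 55 = 2
take 2 (≤ 2); 2 − 2 = 0

1597 + 55 + 2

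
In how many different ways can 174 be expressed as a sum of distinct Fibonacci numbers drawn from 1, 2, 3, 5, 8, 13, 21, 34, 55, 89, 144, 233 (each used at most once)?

7

174 = 144+21+8+1 = 144+21+5+3+1 = 89+55+21+8+1 = 144+13+8+5+3+1 = 89+55+21+5+3+1 = … (2 more), for 7 in all.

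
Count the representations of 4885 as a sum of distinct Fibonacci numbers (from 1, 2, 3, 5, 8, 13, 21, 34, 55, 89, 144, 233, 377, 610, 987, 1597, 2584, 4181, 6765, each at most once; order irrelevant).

Starting from the Zeckendorf form and repeatedly splitting a term F_k into F_{k−1} + F_{k−2} (when neither is already used) reaches every representation.
4885 = 4181+610+89+5 = 4181+610+89+3+2 = 4181+610+55+34+5 = 4181+377+233+89+5 = 4181+610+55+34+3+2 = … (45 more), for 50 in all.

50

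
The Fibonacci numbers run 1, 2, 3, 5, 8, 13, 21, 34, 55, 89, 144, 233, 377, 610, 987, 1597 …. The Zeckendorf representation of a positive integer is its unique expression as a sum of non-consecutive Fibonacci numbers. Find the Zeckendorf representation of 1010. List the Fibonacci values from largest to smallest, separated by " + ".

Greedily peel off the largest Fibonacci term at each step:
987 ≤ 1010 < 1597, so take 987; remainder 23
21 ≤ 23 < 34, so take 21; remainder 2
2 ≤ 2 < 3, so take 2; remainder 0
So 1010 = 987 + 21 + 2, with no two terms consecutive in the sequence.

987 + 21 + 2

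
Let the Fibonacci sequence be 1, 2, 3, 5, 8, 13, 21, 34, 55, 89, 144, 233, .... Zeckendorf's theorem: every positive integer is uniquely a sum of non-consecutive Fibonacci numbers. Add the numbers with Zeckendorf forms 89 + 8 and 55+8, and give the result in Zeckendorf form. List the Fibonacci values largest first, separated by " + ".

The two numbers are 97 and 63, so their sum is 160.
Greedy algorithm:
160: greatest Fibonacci not exceeding it is 144, leaving 16
16: greatest Fibonacci not exceeding it is 13, leaving 3
3: greatest Fibonacci not exceeding it is 3, leaving 0

144 + 13 + 3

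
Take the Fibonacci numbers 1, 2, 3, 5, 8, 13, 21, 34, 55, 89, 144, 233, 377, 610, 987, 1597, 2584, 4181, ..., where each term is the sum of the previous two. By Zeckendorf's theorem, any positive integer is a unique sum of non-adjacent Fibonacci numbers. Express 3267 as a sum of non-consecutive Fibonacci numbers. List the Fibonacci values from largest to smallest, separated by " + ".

2584 + 610 + 55 + 13 + 5

Greedy algorithm:
subtract 2584 from 3267: 683 remains
subtract 610 from 683: 73 remains
subtract 55 from 73: 18 remains
subtract 13 from 18: 5 remains
subtract 5 from 5: 0 remains
So 3267 = 2584 + 610 + 55 + 13 + 5, with no two terms consecutive in the sequence.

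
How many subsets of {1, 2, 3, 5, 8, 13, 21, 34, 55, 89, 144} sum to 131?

9

Each representation comes from the Zeckendorf form by replacing some F_k with F_{k−1} + F_{k−2} where possible.
131 = 89+34+8 = 89+34+5+3 = 89+21+13+8 = 89+34+5+2+1 = 89+21+13+5+3 = … (4 more), for 9 in all.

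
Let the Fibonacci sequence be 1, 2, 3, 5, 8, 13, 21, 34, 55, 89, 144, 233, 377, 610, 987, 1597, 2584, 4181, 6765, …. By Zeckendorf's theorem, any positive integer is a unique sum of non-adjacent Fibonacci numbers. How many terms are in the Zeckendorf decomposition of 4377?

Greedily peel off the largest Fibonacci term at each step:
4181 ≤ 4377 < 6765, so take 4181; remainder 196
144 ≤ 196 < 233, so take 144; remainder 52
34 ≤ 52 < 55, so take 34; remainder 18
13 ≤ 18 < 21, so take 13; remainder 5
5 ≤ 5 < 8, so take 5; remainder 0
4377 = 4181 + 144 + 34 + 13 + 5, which has 5 terms.

5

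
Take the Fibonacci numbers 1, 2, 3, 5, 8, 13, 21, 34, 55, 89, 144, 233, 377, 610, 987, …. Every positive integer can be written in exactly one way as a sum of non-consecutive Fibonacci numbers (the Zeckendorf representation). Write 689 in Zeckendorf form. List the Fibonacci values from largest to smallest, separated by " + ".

610 + 55 + 21 + 3

subtract 610 from 689: 79 remains
subtract 55 from 79: 24 remains
subtract 21 from 24: 3 remains
subtract 3 from 3: 0 remains
So 689 = 610 + 55 + 21 + 3, with no two terms consecutive in the sequence.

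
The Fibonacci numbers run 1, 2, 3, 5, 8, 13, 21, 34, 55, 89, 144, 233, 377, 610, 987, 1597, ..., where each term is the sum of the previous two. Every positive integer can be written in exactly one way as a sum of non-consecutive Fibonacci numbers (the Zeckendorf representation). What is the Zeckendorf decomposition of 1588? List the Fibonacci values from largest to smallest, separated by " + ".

largest Fibonacci ≤ 1588 is 987; 1588 − 987 = 601
largest Fibonacci ≤ 601 is 377; 601 − 377 = 224
largest Fibonacci ≤ 224 is 144; 224 − 144 = 80
largest Fibonacci ≤ 80 is 55; 80 − 55 = 25
largest Fibonacci ≤ 25 is 21; 25 − 21 = 4
largest Fibonacci ≤ 4 is 3; 4 − 3 = 1
largest Fibonacci ≤ 1 is 1; 1 − 1 = 0
So 1588 = 987 + 377 + 144 + 55 + 21 + 3 + 1, with no two terms consecutive in the sequence.

987 + 377 + 144 + 55 + 21 + 3 + 1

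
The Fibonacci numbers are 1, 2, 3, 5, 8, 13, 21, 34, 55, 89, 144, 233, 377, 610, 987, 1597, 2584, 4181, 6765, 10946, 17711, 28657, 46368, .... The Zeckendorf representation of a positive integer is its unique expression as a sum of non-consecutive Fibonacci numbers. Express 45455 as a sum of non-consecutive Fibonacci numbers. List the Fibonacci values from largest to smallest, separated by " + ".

largest Fibonacci ≤ 45455 is 28657; 45455 − 28657 = 16798
largest Fibonacci ≤ 16798 is 10946; 16798 − 10946 = 5852
largest Fibonacci ≤ 5852 is 4181; 5852 − 4181 = 1671
largest Fibonacci ≤ 1671 is 1597; 1671 − 1597 = 74
largest Fibonacci ≤ 74 is 55; 74 − 55 = 19
largest Fibonacci ≤ 19 is 13; 19 − 13 = 6
largest Fibonacci ≤ 6 is 5; 6 − 5 = 1
largest Fibonacci ≤ 1 is 1; 1 − 1 = 0
So 45455 = 28657 + 10946 + 4181 + 1597 + 55 + 13 + 5 + 1, with no two terms consecutive in the sequence.

28657 + 10946 + 4181 + 1597 + 55 + 13 + 5 + 1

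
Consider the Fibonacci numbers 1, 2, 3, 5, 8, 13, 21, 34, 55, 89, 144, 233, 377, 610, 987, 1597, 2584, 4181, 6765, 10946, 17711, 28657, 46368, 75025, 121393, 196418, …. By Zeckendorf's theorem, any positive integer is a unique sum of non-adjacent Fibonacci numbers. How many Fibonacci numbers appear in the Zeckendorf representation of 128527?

Repeatedly subtract the largest Fibonacci number that fits:
128527: greatest Fibonacci not exceeding it is 121393, leaving 7134
7134: greatest Fibonacci not exceeding it is 6765, leaving 369
369: greatest Fibonacci not exceeding it is 233, leaving 136
136: greatest Fibonacci not exceeding it is 89, leaving 47
47: greatest Fibonacci not exceeding it is 34, leaving 13
13: greatest Fibonacci not exceeding it is 13, leaving 0
128527 = 121393 + 6765 + 233 + 89 + 34 + 13, which has 6 terms.

6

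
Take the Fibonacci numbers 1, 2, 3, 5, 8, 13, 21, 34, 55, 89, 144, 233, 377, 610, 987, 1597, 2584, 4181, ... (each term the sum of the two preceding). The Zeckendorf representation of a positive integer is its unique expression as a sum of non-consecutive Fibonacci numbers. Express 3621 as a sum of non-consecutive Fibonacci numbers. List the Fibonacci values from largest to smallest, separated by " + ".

2584 + 987 + 34 + 13 + 3

Greedily peel off the largest Fibonacci term at each step:
largest Fibonacci ≤ 3621 is 2584; 3621 − 2584 = 1037
largest Fibonacci ≤ 1037 is 987; 1037 − 987 = 50
largest Fibonacci ≤ 50 is 34; 50 − 34 = 16
largest Fibonacci ≤ 16 is 13; 16 − 13 = 3
largest Fibonacci ≤ 3 is 3; 3 − 3 = 0
So 3621 = 2584 + 987 + 34 + 13 + 3, with no two terms consecutive in the sequence.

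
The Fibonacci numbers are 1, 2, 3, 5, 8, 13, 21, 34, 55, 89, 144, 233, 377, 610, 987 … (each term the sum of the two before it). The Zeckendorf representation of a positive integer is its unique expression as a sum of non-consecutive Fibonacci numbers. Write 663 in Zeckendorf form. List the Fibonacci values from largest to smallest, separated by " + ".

610 ≤ 663 < 987, so take 610; remainder 53
34 ≤ 53 < 55, so take 34; remainder 19
13 ≤ 19 < 21, so take 13; remainder 6
5 ≤ 6 < 8, so take 5; remainder 1
1 ≤ 1 < 2, so take 1; remainder 0
So 663 = 610 + 34 + 13 + 5 + 1, with no two terms consecutive in the sequence.

610 + 34 + 13 + 5 + 1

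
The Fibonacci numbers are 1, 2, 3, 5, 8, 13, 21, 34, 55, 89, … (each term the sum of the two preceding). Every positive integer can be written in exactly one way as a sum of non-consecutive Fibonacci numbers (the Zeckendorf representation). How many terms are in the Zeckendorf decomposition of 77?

3

largest Fibonacci ≤ 77 is 55; 77 − 55 = 22
largest Fibonacci ≤ 22 is 21; 22 − 21 = 1
largest Fibonacci ≤ 1 is 1; 1 − 1 = 0
77 = 55 + 21 + 1, which has 3 terms.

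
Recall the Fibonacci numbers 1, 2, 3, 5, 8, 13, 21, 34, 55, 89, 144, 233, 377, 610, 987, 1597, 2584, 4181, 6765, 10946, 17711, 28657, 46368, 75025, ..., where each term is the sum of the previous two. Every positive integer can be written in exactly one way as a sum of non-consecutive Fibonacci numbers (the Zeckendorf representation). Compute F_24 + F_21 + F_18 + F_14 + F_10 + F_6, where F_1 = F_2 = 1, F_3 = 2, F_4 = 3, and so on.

60338

F_24 + F_21 + F_18 + F_14 + F_10 + F_6 = 46368 + 10946 + 2584 + 377 + 55 + 8 = 60338.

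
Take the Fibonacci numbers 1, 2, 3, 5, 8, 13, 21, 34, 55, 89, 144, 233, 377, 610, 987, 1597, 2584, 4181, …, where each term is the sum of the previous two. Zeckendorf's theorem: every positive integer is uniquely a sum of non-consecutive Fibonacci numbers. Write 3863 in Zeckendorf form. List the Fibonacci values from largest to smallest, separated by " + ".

subtract 2584 from 3863: 1279 remains
subtract 987 from 1279: 292 remains
subtract 233 from 292: 59 remains
subtract 55 from 59: 4 remains
subtract 3 from 4: 1 remains
subtract 1 from 1: 0 remains
So 3863 = 2584 + 987 + 233 + 55 + 3 + 1, with no two terms consecutive in the sequence.

2584 + 987 + 233 + 55 + 3 + 1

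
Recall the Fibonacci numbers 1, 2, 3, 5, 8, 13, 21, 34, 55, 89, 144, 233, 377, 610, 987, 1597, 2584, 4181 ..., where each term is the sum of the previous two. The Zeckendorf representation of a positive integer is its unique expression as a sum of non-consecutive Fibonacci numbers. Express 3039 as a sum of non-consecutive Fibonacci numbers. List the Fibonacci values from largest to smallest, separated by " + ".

2584 + 377 + 55 + 21 + 2

subtract 2584 from 3039: 455 remains
subtract 377 from 455: 78 remains
subtract 55 from 78: 23 remains
subtract 21 from 23: 2 remains
subtract 2 from 2: 0 remains
So 3039 = 2584 + 377 + 55 + 21 + 2, with no two terms consecutive in the sequence.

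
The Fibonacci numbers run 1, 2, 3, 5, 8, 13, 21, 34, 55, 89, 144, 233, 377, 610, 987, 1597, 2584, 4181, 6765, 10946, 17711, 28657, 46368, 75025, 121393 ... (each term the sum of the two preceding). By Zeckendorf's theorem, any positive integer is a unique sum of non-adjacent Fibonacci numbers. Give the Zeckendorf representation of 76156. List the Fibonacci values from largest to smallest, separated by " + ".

75025 + 987 + 144

largest Fibonacci ≤ 76156 is 75025; 76156 − 75025 = 1131
largest Fibonacci ≤ 1131 is 987; 1131 − 987 = 144
largest Fibonacci ≤ 144 is 144; 144 − 144 = 0
So 76156 = 75025 + 987 + 144, with no two terms consecutive in the sequence.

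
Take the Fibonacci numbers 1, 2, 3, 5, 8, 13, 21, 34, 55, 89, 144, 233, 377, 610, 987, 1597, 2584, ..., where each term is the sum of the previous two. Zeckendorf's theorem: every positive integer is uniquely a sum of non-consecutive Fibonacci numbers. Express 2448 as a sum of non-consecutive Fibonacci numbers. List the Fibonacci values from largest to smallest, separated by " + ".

1597 ≤ 2448 < 2584, so take 1597; remainder 851
610 ≤ 851 < 987, so take 610; remainder 241
233 ≤ 241 < 377, so take 233; remainder 8
8 ≤ 8 < 13, so take 8; remainder 0
So 2448 = 1597 + 610 + 233 + 8, with no two terms consecutive in the sequence.

1597 + 610 + 233 + 8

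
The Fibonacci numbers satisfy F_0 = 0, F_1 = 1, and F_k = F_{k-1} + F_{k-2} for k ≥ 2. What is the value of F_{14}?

377

Iterating the recurrence up to F_{10} = 55 and F_{9} = 34:
F_{11} = F_{10} + F_{9} = 55 + 34 = 89
F_{12} = F_{11} + F_{10} = 89 + 55 = 144
F_{13} = F_{12} + F_{11} = 144 + 89 = 233
F_{14} = F_{13} + F_{12} = 233 + 144 = 377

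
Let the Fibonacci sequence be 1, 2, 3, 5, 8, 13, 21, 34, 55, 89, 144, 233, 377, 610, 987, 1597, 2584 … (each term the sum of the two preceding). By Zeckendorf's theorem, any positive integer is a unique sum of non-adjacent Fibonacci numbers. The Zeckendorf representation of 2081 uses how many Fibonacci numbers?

Greedy algorithm:
2081 − 1597 = 484
484 − 377 = 107
107 − 89 = 18
18 − 13 = 5
5 − 5 = 0
2081 = 1597 + 377 + 89 + 13 + 5, which has 5 terms.

5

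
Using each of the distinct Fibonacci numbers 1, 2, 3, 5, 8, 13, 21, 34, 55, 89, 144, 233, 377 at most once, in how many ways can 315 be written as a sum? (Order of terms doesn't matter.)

12

Each representation comes from the Zeckendorf form by replacing some F_k with F_{k−1} + F_{k−2} where possible.
315 = 233+55+21+5+1 = 233+55+21+3+2+1 = 233+55+13+8+5+1 = … (9 more), for 12 in all.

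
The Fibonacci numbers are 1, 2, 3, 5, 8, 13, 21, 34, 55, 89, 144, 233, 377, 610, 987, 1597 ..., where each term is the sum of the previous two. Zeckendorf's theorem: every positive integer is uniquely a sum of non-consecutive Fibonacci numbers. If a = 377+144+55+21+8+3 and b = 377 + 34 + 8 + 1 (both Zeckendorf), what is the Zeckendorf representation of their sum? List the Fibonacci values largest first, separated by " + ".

The two numbers are 608 and 420, so their sum is 1028.
Repeatedly subtract the largest Fibonacci number that fits:
subtract 987 from 1028: 41 remains
subtract 34 from 41: 7 remains
subtract 5 from 7: 2 remains
subtract 2 from 2: 0 remains

987 + 34 + 5 + 2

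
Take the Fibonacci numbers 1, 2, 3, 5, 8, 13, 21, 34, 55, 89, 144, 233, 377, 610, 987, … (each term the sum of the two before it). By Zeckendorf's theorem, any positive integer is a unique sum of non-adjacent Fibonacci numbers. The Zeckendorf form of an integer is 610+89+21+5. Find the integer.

725

610+89+21+5 = 725.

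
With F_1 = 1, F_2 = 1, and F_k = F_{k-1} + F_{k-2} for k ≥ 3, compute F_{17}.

1597

Iterating the recurrence up to F_{11} = 89 and F_{10} = 55:
F_{12} = F_{11} + F_{10} = 89 + 55 = 144
F_{13} = F_{12} + F_{11} = 144 + 89 = 233
F_{14} = F_{13} + F_{12} = 233 + 144 = 377
F_{15} = F_{14} + F_{13} = 377 + 233 = 610
F_{16} = F_{15} + F_{14} = 610 + 377 = 987
F_{17} = F_{16} + F_{15} = 987 + 610 = 1597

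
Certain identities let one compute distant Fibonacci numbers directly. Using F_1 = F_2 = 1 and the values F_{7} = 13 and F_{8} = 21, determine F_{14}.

377

By the doubling identity F_{2k} = F_k(2F_{k+1} − F_k): F_{14} = 13·(2·21 − 13) = 13·29 = 377.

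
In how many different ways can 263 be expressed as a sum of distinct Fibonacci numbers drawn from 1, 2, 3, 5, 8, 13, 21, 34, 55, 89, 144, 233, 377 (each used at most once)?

Each representation comes from the Zeckendorf form by replacing some F_k with F_{k−1} + F_{k−2} where possible.
263 = 233+21+8+1 = 233+21+5+3+1 = 144+89+21+8+1 = … (6 more), for 9 in all.

9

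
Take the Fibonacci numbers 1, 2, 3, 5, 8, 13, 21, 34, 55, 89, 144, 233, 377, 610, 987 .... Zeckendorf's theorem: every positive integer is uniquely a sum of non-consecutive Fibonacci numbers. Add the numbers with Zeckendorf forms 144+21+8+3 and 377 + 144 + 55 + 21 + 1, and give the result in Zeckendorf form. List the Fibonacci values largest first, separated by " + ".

The two numbers are 176 and 598, so their sum is 774.
subtract 610 from 774: 164 remains
subtract 144 from 164: 20 remains
subtract 13 from 20: 7 remains
subtract 5 from 7: 2 remains
subtract 2 from 2: 0 remains

610 + 144 + 13 + 5 + 2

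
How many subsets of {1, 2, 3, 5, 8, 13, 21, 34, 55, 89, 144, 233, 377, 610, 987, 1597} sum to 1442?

Starting from the Zeckendorf form and repeatedly splitting a term F_k into F_{k−1} + F_{k−2} (when neither is already used) reaches every representation.
1442 = 987+377+55+21+2 = 987+377+55+13+8+2 = 987+233+144+55+21+2 = 987+377+55+13+5+3+2 = … (15 more), for 19 in all.

19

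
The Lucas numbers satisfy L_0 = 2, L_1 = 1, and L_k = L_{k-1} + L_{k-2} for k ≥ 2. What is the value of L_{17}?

Iterating the recurrence up to L_{13} = 521 and L_{12} = 322:
L_{14} = L_{13} + L_{12} = 521 + 322 = 843
L_{15} = L_{14} + L_{13} = 843 + 521 = 1364
L_{16} = L_{15} + L_{14} = 1364 + 843 = 2207
L_{17} = L_{16} + L_{15} = 2207 + 1364 = 3571

3571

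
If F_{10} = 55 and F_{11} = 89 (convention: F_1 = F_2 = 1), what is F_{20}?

6765

By the doubling identity F_{2k} = F_k(2F_{k+1} − F_k): F_{20} = 55·(2·89 − 55) = 55·123 = 6765.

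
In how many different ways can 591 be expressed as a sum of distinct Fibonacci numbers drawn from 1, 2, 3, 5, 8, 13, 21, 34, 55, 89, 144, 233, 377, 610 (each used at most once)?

8

591 = 377+144+55+13+2 = 377+144+55+8+5+2 = 377+144+34+21+13+2 = 377+144+34+21+8+5+2 = … (4 more), for 8 in all.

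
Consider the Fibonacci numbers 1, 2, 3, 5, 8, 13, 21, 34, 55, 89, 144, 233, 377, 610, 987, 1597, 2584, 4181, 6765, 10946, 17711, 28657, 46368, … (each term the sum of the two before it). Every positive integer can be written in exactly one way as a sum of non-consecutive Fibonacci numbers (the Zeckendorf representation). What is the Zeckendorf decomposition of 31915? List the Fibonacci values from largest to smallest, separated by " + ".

28657 + 2584 + 610 + 55 + 8 + 1

Greedy algorithm:
31915 − 28657 = 3258
3258 − 2584 = 674
674 − 610 = 64
64 − 55 = 9
9 − 8 = 1
1 − 1 = 0
So 31915 = 28657 + 2584 + 610 + 55 + 8 + 1, with no two terms consecutive in the sequence.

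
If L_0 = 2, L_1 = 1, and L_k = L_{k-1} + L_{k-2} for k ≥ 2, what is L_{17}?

Iterating the recurrence up to L_{9} = 76 and L_{8} = 47:
L_{10} = L_{9} + L_{8} = 76 + 47 = 123
L_{11} = L_{10} + L_{9} = 123 + 76 = 199
L_{12} = L_{11} + L_{10} = 199 + 123 = 322
L_{13} = L_{12} + L_{11} = 322 + 199 = 521
L_{14} = L_{13} + L_{12} = 521 + 322 = 843
L_{15} = L_{14} + L_{13} = 843 + 521 = 1364
L_{16} = L_{15} + L_{14} = 1364 + 843 = 2207
L_{17} = L_{16} + L_{15} = 2207 + 1364 = 3571

3571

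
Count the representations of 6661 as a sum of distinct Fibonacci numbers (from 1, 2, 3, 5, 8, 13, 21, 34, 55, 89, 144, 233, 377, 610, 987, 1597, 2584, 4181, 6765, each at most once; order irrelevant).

37

Each representation comes from the Zeckendorf form by replacing some F_k with F_{k−1} + F_{k−2} where possible.
6661 = 4181+1597+610+233+34+5+1 = 4181+1597+610+233+34+3+2+1 = 4181+1597+610+233+21+13+5+1 = … (34 more), for 37 in all.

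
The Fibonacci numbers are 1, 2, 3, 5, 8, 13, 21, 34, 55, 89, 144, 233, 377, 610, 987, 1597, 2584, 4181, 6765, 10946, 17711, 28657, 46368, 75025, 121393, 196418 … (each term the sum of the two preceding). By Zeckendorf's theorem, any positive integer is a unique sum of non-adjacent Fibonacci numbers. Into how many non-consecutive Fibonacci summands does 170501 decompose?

largest Fibonacci ≤ 170501 is 121393; 170501 − 121393 = 49108
largest Fibonacci ≤ 49108 is 46368; 49108 − 46368 = 2740
largest Fibonacci ≤ 2740 is 2584; 2740 − 2584 = 156
largest Fibonacci ≤ 156 is 144; 156 − 144 = 12
largest Fibonacci ≤ 12 is 8; 12 − 8 = 4
largest Fibonacci ≤ 4 is 3; 4 − 3 = 1
largest Fibonacci ≤ 1 is 1; 1 − 1 = 0
170501 = 121393 + 46368 + 2584 + 144 + 8 + 3 + 1, which has 7 terms.

7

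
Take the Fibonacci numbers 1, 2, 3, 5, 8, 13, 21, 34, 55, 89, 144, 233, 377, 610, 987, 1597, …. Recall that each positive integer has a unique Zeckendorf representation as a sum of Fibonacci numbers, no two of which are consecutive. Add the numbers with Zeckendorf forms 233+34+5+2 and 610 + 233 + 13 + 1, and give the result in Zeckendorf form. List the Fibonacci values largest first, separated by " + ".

987 + 144

The two numbers are 274 and 857, so their sum is 1131.
Greedy algorithm:
largest Fibonacci ≤ 1131 is 987; 1131 − 987 = 144
largest Fibonacci ≤ 144 is 144; 144 − 144 = 0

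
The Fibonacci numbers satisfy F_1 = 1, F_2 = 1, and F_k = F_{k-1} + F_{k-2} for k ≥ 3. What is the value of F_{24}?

46368

Iterating the recurrence up to F_{16} = 987 and F_{15} = 610:
F_{17} = F_{16} + F_{15} = 987 + 610 = 1597
F_{18} = F_{17} + F_{16} = 1597 + 987 = 2584
F_{19} = F_{18} + F_{17} = 2584 + 1597 = 4181
F_{20} = F_{19} + F_{18} = 4181 + 2584 = 6765
F_{21} = F_{20} + F_{19} = 6765 + 4181 = 10946
F_{22} = F_{21} + F_{20} = 10946 + 6765 = 17711
F_{23} = F_{22} + F_{21} = 17711 + 10946 = 28657
F_{24} = F_{23} + F_{22} = 28657 + 17711 = 46368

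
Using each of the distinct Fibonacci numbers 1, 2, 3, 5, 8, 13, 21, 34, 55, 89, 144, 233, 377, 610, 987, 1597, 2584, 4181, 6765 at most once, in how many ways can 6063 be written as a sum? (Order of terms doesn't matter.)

37

Starting from the Zeckendorf form and repeatedly splitting a term F_k into F_{k−1} + F_{k−2} (when neither is already used) reaches every representation.
6063 = 4181+1597+233+34+13+5 = 4181+1597+233+34+13+3+2 = 4181+1597+144+89+34+13+5 = 4181+987+610+233+34+13+5 = … (33 more), for 37 in all.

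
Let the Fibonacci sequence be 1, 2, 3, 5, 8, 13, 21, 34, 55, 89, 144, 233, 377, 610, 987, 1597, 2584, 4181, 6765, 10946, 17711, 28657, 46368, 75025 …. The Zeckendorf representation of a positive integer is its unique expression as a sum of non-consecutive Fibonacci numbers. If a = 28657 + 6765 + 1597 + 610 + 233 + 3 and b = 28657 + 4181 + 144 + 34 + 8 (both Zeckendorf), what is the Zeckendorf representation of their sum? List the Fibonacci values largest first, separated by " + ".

46368 + 17711 + 6765 + 34 + 8 + 3

The two numbers are 37865 and 33024, so their sum is 70889.
Greedy algorithm:
largest Fibonacci ≤ 70889 is 46368; 70889 − 46368 = 24521
largest Fibonacci ≤ 24521 is 17711; 24521 − 17711 = 6810
largest Fibonacci ≤ 6810 is 6765; 6810 − 6765 = 45
largest Fibonacci ≤ 45 is 34; 45 − 34 = 11
largest Fibonacci ≤ 11 is 8; 11 − 8 = 3
largest Fibonacci ≤ 3 is 3; 3 − 3 = 0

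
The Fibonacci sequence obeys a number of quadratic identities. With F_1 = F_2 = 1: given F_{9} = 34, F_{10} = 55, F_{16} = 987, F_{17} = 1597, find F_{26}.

By the addition formula F_{m+n} = F_m F_{n+1} + F_{m−1} F_n with m=10, n=16: F_{26} = 55·1597 + 34·987 = 87835 + 33558 = 121393.

121393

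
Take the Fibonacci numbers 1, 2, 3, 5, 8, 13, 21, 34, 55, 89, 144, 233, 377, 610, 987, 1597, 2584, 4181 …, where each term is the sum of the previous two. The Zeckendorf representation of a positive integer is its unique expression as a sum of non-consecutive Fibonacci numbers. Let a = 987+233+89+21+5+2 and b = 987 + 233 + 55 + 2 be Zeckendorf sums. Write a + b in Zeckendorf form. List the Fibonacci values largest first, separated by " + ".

2584 + 21 + 8 + 1

The two numbers are 1337 and 1277, so their sum is 2614.
2614: greatest Fibonacci not exceeding it is 2584, leaving 30
30: greatest Fibonacci not exceeding it is 21, leaving 9
9: greatest Fibonacci not exceeding it is 8, leaving 1
1: greatest Fibonacci not exceeding it is 1, leaving 0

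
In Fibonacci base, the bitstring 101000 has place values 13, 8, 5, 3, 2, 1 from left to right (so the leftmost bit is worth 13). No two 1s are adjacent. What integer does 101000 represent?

Summing the place values of the 1 bits: 13 + 5 = 18.

18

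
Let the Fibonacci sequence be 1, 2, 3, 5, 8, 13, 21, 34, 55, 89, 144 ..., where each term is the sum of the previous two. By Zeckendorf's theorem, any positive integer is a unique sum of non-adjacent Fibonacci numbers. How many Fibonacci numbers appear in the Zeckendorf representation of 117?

4

Repeatedly subtract the largest Fibonacci number that fits:
89 ≤ 117 < 144, so take 89; remainder 28
21 ≤ 28 < 34, so take 21; remainder 7
5 ≤ 7 < 8, so take 5; remainder 2
2 ≤ 2 < 3, so take 2; remainder 0
117 = 89 + 21 + 5 + 2, which has 4 terms.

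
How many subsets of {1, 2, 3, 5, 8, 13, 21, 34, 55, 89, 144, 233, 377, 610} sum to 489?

489 = 377+89+21+2 = 377+89+13+8+2 = 377+55+34+21+2 = … (9 more), for 12 in all.

12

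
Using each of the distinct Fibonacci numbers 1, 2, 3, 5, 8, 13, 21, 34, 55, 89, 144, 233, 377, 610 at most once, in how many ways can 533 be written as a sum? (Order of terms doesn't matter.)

5

533 = 377+144+8+3+1 = 377+89+55+8+3+1 = 377+89+34+21+8+3+1 = 233+144+89+55+8+3+1 = 233+144+89+34+21+8+3+1 — 5 representations.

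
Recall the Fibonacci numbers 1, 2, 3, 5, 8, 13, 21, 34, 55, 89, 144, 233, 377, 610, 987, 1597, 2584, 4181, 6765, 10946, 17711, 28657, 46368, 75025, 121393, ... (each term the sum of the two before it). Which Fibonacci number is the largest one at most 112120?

75025 ≤ 112120 < 121393, so the largest Fibonacci number not exceeding 112120 is 75025.

75025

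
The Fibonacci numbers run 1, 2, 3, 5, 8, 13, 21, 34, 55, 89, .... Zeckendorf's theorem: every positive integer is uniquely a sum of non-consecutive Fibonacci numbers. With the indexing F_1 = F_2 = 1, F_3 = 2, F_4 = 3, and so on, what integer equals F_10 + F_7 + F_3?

70

F_10 + F_7 + F_3 = 55 + 13 + 2 = 70.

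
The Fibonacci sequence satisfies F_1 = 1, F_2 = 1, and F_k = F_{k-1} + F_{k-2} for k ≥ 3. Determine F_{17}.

Iterating the recurrence up to F_{11} = 89 and F_{10} = 55:
F_{12} = F_{11} + F_{10} = 89 + 55 = 144
F_{13} = F_{12} + F_{11} = 144 + 89 = 233
F_{14} = F_{13} + F_{12} = 233 + 144 = 377
F_{15} = F_{14} + F_{13} = 377 + 233 = 610
F_{16} = F_{15} + F_{14} = 610 + 377 = 987
F_{17} = F_{16} + F_{15} = 987 + 610 = 1597

1597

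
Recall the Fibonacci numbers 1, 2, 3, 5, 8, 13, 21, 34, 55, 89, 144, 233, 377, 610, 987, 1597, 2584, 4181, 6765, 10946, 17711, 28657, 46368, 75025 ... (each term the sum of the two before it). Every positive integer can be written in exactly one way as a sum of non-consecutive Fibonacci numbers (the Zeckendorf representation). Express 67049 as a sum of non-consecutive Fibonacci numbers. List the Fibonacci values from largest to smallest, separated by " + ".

46368 + 17711 + 2584 + 377 + 8 + 1

Greedy algorithm:
46368 ≤ 67049 < 75025, so take 46368; remainder 20681
17711 ≤ 20681 < 28657, so take 17711; remainder 2970
2584 ≤ 2970 < 4181, so take 2584; remainder 386
377 ≤ 386 < 610, so take 377; remainder 9
8 ≤ 9 < 13, so take 8; remainder 1
1 ≤ 1 < 2, so take 1; remainder 0
So 67049 = 46368 + 17711 + 2584 + 377 + 8 + 1, with no two terms consecutive in the sequence.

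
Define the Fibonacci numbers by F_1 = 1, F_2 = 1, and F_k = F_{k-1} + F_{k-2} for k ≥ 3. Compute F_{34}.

Iterating the recurrence up to F_{26} = 121393 and F_{25} = 75025:
F_{27} = F_{26} + F_{25} = 121393 + 75025 = 196418
F_{28} = F_{27} + F_{26} = 196418 + 121393 = 317811
F_{29} = F_{28} + F_{27} = 317811 + 196418 = 514229
F_{30} = F_{29} + F_{28} = 514229 + 317811 = 832040
F_{31} = F_{30} + F_{29} = 832040 + 514229 = 1346269
F_{32} = F_{31} + F_{30} = 1346269 + 832040 = 2178309
F_{33} = F_{32} + F_{31} = 2178309 + 1346269 = 3524578
F_{34} = F_{33} + F_{32} = 3524578 + 2178309 = 5702887

5702887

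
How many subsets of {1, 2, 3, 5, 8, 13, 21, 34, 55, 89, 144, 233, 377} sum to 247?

11

Each representation comes from the Zeckendorf form by replacing some F_k with F_{k−1} + F_{k−2} where possible.
247 = 233+13+1 = 233+8+5+1 = 144+89+13+1 = 233+8+3+2+1 = 144+89+8+5+1 = … (6 more), for 11 in all.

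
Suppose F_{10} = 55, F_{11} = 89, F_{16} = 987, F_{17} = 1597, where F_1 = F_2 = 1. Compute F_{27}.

196418

By the addition formula F_{m+n} = F_m F_{n+1} + F_{m−1} F_n with m=11, n=16: F_{27} = 89·1597 + 55·987 = 142133 + 54285 = 196418.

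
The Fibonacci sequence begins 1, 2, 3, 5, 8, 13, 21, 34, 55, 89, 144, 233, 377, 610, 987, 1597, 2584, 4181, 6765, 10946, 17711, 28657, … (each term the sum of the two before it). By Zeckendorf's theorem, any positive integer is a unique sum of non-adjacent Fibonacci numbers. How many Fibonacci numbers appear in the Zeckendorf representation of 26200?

take 17711 (≤ 26200); 26200 − 17711 = 8489
take 6765 (≤ 8489); 8489 − 6765 = 1724
take 1597 (≤ 1724); 1724 − 1597 = 127
take 89 (≤ 127); 127 − 89 = 38
take 34 (≤ 38); 38 − 34 = 4
take 3 (≤ 4); 4 − 3 = 1
take 1 (≤ 1); 1 − 1 = 0
26200 = 17711 + 6765 + 1597 + 89 + 34 + 3 + 1, which has 7 terms.

7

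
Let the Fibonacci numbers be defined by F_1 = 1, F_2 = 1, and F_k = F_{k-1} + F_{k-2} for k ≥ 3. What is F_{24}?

Iterating the recurrence up to F_{20} = 6765 and F_{19} = 4181:
F_{21} = F_{20} + F_{19} = 6765 + 4181 = 10946
F_{22} = F_{21} + F_{20} = 10946 + 6765 = 17711
F_{23} = F_{22} + F_{21} = 17711 + 10946 = 28657
F_{24} = F_{23} + F_{22} = 28657 + 17711 = 46368

46368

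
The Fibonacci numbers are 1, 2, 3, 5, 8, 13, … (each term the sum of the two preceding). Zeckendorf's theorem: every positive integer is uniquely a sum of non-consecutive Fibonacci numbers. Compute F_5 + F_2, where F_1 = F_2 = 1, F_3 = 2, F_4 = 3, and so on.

F_5 + F_2 = 5 + 1 = 6.

6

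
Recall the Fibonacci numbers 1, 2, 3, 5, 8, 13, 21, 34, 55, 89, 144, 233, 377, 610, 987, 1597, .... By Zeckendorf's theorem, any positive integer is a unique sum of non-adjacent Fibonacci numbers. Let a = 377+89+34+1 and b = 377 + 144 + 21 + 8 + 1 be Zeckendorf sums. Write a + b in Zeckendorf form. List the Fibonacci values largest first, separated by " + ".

987 + 55 + 8 + 2

The two numbers are 501 and 551, so their sum is 1052.
largest Fibonacci ≤ 1052 is 987; 1052 − 987 = 65
largest Fibonacci ≤ 65 is 55; 65 − 55 = 10
largest Fibonacci ≤ 10 is 8; 10 − 8 = 2
largest Fibonacci ≤ 2 is 2; 2 − 2 = 0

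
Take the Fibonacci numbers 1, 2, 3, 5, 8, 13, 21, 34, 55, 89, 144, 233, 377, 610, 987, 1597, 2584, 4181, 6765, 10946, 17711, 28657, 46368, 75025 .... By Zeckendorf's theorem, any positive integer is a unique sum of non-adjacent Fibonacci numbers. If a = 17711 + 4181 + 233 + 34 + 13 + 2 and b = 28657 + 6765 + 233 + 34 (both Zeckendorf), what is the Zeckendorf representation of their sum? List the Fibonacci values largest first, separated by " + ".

The two numbers are 22174 and 35689, so their sum is 57863.
46368 ≤ 57863 < 75025, so take 46368; remainder 11495
10946 ≤ 11495 < 17711, so take 10946; remainder 549
377 ≤ 549 < 610, so take 377; remainder 172
144 ≤ 172 < 233, so take 144; remainder 28
21 ≤ 28 < 34, so take 21; remainder 7
5 ≤ 7 < 8, so take 5; remainder 2
2 ≤ 2 < 3, so take 2; remainder 0

46368 + 10946 + 377 + 144 + 21 + 5 + 2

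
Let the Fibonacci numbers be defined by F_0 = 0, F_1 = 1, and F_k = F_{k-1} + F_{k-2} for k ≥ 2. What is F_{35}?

Iterating the recurrence up to F_{28} = 317811 and F_{27} = 196418:
F_{29} = F_{28} + F_{27} = 317811 + 196418 = 514229
F_{30} = F_{29} + F_{28} = 514229 + 317811 = 832040
F_{31} = F_{30} + F_{29} = 832040 + 514229 = 1346269
F_{32} = F_{31} + F_{30} = 1346269 + 832040 = 2178309
F_{33} = F_{32} + F_{31} = 2178309 + 1346269 = 3524578
F_{34} = F_{33} + F_{32} = 3524578 + 2178309 = 5702887
F_{35} = F_{34} + F_{33} = 5702887 + 3524578 = 9227465

9227465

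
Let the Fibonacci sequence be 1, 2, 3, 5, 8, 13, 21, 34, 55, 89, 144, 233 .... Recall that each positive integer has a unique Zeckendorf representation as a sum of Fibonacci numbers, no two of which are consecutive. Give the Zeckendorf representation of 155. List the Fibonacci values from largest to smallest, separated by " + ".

155: greatest Fibonacci not exceeding it is 144, leaving 11
11: greatest Fibonacci not exceeding it is 8, leaving 3
3: greatest Fibonacci not exceeding it is 3, leaving 0
So 155 = 144 + 8 + 3, with no two terms consecutive in the sequence.

144 + 8 + 3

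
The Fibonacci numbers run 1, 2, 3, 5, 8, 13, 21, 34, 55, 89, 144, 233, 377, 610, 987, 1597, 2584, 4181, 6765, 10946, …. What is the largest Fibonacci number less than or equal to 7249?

6765

6765 ≤ 7249 < 10946, so the largest Fibonacci number not exceeding 7249 is 6765.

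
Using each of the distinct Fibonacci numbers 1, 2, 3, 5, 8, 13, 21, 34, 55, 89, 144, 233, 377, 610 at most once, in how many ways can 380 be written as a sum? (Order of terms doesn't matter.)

11

Starting from the Zeckendorf form and repeatedly splitting a term F_k into F_{k−1} + F_{k−2} (when neither is already used) reaches every representation.
380 = 377+3 = 377+2+1 = 233+144+3 = 233+144+2+1 = … (7 more), for 11 in all.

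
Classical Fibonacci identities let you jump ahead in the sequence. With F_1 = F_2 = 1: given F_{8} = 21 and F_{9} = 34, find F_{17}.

By F_{2k+1} = F_k² + F_{k+1}²: F_{17} = 21² + 34² = 441 + 1156 = 1597.

1597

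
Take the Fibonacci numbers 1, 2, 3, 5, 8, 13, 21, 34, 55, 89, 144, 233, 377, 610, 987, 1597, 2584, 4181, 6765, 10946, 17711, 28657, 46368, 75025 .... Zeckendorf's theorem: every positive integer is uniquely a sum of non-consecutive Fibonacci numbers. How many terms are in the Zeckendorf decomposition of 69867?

6

largest Fibonacci ≤ 69867 is 46368; 69867 − 46368 = 23499
largest Fibonacci ≤ 23499 is 17711; 23499 − 17711 = 5788
largest Fibonacci ≤ 5788 is 4181; 5788 − 4181 = 1607
largest Fibonacci ≤ 1607 is 1597; 1607 − 1597 = 10
largest Fibonacci ≤ 10 is 8; 10 − 8 = 2
largest Fibonacci ≤ 2 is 2; 2 − 2 = 0
69867 = 46368 + 17711 + 4181 + 1597 + 8 + 2, which has 6 terms.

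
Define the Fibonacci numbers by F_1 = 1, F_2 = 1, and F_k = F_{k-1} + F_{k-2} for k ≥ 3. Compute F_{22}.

Iterating the recurrence up to F_{18} = 2584 and F_{17} = 1597:
F_{19} = F_{18} + F_{17} = 2584 + 1597 = 4181
F_{20} = F_{19} + F_{18} = 4181 + 2584 = 6765
F_{21} = F_{20} + F_{19} = 6765 + 4181 = 10946
F_{22} = F_{21} + F_{20} = 10946 + 6765 = 17711

17711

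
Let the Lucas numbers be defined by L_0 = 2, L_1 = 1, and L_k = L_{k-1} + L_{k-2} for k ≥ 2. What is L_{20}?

Iterating the recurrence up to L_{12} = 322 and L_{11} = 199:
L_{13} = L_{12} + L_{11} = 322 + 199 = 521
L_{14} = L_{13} + L_{12} = 521 + 322 = 843
L_{15} = L_{14} + L_{13} = 843 + 521 = 1364
L_{16} = L_{15} + L_{14} = 1364 + 843 = 2207
L_{17} = L_{16} + L_{15} = 2207 + 1364 = 3571
L_{18} = L_{17} + L_{16} = 3571 + 2207 = 5778
L_{19} = L_{18} + L_{17} = 5778 + 3571 = 9349
L_{20} = L_{19} + L_{18} = 9349 + 5778 = 15127

15127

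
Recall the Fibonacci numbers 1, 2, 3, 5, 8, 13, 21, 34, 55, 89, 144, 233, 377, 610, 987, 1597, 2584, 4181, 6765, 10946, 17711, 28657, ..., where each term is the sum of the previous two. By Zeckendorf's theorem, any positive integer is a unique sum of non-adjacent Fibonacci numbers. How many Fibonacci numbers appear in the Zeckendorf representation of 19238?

Greedily peel off the largest Fibonacci term at each step:
take 17711 (≤ 19238); 19238 − 17711 = 1527
take 987 (≤ 1527); 1527 − 987 = 540
take 377 (≤ 540); 540 − 377 = 163
take 144 (≤ 163); 163 − 144 = 19
take 13 (≤ 19); 19 − 13 = 6
take 5 (≤ 6); 6 − 5 = 1
take 1 (≤ 1); 1 − 1 = 0
19238 = 17711 + 987 + 377 + 144 + 13 + 5 + 1, which has 7 terms.

7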